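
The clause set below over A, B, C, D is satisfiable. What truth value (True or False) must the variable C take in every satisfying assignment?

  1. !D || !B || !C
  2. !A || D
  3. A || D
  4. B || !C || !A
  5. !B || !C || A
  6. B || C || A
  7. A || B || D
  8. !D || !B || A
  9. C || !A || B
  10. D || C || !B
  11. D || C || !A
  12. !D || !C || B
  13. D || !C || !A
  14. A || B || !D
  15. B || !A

Suppose C = true.
Case D = false:
Unit clause (!A) forces A = false.
Now (A) is unsatisfied and unit — conflict.
So D must be the other value — set D = true.
Unit clause (!B) forces B = false.
Now (B) is unsatisfied and unit — conflict.
Both values of D lead to a conflict.
So every satisfying assignment has C = False.

False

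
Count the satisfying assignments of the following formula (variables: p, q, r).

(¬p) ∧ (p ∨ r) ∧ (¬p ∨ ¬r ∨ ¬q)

There are 2^3 = 8 truth assignments over (p, q, r).
Check each against the 3 clauses (columns in the order p, q, r):
  F F F  ✗ fails (p ∨ r)
  F F T  ✓ satisfies all
  F T F  ✗ fails (p ∨ r)
  F T T  ✓ satisfies all
  T F F  ✗ fails (¬p)
  T F T  ✗ fails (¬p)
  T T F  ✗ fails (¬p)
  T T T  ✗ fails (¬p)
2 of the 8 rows are models.

2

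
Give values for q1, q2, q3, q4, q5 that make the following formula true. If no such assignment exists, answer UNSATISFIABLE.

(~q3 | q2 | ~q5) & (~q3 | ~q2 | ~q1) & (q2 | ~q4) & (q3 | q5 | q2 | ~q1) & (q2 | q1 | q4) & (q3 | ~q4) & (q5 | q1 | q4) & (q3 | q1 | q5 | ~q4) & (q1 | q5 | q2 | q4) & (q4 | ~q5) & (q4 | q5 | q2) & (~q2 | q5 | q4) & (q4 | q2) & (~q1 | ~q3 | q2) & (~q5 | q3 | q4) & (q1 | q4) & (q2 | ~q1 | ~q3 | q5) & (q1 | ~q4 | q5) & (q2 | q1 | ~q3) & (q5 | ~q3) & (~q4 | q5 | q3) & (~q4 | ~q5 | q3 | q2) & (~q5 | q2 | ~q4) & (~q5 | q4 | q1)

Branch on q2: set q2 = 1.
Branch on q3: set q3 = 1.
Unit clause (~q1) forces q1 = 0.
Unit clause (q4) forces q4 = 1.
Unit clause (q5) forces q5 = 1.
Every clause now holds.

q1 ↦ 0,  q2 ↦ 1,  q3 ↦ 1,  q4 ↦ 1,  q5 ↦ 1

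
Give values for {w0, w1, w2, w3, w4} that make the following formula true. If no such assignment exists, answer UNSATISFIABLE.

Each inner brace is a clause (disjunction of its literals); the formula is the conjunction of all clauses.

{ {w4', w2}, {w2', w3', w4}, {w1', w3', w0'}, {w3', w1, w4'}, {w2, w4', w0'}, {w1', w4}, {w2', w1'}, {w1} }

UNSATISFIABLE

(w1) alone gives w1 = 1.
(w4) alone gives w4 = 1.
(w2) alone gives w2 = 1.
That conflicts with the unit clause (w2').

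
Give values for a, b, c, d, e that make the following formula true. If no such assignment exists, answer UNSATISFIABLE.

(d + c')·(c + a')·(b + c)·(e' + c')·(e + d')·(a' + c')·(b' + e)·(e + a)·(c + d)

Try d = 1.
Unit clause (e) forces e = 1.
Unit clause (c') forces c = 0.
Unit clause (a') forces a = 0.
Unit clause (b) forces b = 1.
All clauses are satisfied.

a ↦ 0; b ↦ 1; c ↦ 0; d ↦ 1; e ↦ 1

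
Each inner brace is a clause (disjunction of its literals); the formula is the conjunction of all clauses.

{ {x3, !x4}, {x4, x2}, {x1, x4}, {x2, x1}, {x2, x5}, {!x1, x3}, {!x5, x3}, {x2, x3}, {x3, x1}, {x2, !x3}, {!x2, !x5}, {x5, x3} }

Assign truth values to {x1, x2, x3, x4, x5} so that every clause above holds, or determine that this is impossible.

x1=true,  x2=true,  x3=true,  x4=false,  x5=false

Branch on x3: set x3 = true.
From the singleton clause (x2), x2 = true.
From the singleton clause (!x5), x5 = false.
Branch on x1: set x1 = true.
No clause remains; x4 is free.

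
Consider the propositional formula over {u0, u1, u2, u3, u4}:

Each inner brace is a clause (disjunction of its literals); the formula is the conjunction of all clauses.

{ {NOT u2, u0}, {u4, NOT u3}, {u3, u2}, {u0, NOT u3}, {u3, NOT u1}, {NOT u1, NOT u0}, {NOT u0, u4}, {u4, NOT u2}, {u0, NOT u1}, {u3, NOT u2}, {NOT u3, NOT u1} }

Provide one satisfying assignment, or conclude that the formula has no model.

Suppose u2 = true.
(u0) alone gives u0 = true.
(NOT u1) alone gives u1 = false.
(u4) alone gives u4 = true.
(u3) alone gives u3 = true.
All clauses are satisfied.

u0=true, u1=false, u2=true, u3=true, u4=true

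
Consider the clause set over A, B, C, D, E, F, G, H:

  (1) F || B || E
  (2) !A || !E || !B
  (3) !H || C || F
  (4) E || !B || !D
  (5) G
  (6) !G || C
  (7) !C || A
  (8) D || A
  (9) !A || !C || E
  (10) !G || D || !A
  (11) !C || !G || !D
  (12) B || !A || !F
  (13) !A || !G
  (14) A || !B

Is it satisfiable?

No, unsatisfiable

Unit clause (G) forces G = true.
Unit clause (C) forces C = true.
Unit clause (A) forces A = true.
That conflicts with the unit clause (!A).
No assignment satisfies every clause.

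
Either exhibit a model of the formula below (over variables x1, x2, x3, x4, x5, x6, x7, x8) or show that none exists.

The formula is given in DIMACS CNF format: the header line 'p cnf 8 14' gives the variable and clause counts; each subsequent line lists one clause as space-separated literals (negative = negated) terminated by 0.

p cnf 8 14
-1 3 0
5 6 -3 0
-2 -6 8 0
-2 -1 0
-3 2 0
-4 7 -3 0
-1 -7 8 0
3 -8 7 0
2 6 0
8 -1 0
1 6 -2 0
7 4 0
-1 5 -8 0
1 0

From the singleton clause (x1), x1 = True.
From the singleton clause (x3), x3 = True.
From the singleton clause (¬x2), x2 = False.
But (x2) is also a unit clause — contradiction.

UNSATISFIABLE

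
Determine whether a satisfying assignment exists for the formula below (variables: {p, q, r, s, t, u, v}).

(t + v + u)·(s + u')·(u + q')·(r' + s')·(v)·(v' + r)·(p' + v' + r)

Yes

From the singleton clause (v), v = 1.
From the singleton clause (r), r = 1.
From the singleton clause (s'), s = 0.
From the singleton clause (u'), u = 0.
From the singleton clause (q'), q = 0.
Every clause is now satisfied; p, t are unconstrained.
A satisfying assignment: p=1; q=0; r=1; s=0; t=1; u=0; v=1.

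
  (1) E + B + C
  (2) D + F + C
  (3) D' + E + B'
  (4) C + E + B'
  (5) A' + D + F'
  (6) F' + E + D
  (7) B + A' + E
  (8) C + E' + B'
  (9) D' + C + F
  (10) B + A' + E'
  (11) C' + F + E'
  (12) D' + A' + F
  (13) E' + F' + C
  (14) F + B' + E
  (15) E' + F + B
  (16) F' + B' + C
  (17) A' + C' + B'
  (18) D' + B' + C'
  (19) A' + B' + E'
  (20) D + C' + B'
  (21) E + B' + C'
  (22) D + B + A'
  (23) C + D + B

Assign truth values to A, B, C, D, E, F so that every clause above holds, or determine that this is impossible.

Suppose E = 1.
Suppose C = 1.
(F) alone gives F = 1.
Suppose A = 0.
Suppose D = 0.
(B') alone gives B = 0.
All clauses are satisfied.

A: 0; B: 0; C: 1; D: 0; E: 1; F: 1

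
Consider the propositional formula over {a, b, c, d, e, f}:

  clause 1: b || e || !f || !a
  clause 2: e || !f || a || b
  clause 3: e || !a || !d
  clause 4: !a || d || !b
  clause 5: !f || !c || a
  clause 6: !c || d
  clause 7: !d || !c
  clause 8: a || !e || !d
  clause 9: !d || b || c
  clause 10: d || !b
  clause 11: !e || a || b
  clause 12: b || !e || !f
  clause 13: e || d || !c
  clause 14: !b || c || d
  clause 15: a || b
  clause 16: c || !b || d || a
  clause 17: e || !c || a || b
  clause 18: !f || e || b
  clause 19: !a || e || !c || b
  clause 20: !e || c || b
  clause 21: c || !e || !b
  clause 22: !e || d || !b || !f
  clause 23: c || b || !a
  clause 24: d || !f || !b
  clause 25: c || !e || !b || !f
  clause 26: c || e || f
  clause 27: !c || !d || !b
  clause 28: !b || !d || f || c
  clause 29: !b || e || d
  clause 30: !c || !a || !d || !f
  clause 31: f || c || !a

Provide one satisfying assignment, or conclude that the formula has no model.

a ↦ false; b ↦ true; c ↦ false; d ↦ true; e ↦ false; f ↦ true

Case c = false:
Case d = true:
From the singleton clause (b), b = true.
From the singleton clause (!e), e = false.
From the singleton clause (!a), a = false.
From the singleton clause (f), f = true.
This assignment satisfies each clause.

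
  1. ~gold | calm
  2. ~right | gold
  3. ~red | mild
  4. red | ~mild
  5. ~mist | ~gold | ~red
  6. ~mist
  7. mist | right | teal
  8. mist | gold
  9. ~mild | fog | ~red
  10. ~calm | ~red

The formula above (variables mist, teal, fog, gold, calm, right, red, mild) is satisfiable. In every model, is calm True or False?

True

Suppose calm = 0.
The clause (~gold) is unit, so gold = 0.
The clause (~right) is unit, so right = 0.
The clause (~mist) is unit, so mist = 0.
Now (mist) is unsatisfied and unit — conflict.
So every satisfying assignment has calm = True.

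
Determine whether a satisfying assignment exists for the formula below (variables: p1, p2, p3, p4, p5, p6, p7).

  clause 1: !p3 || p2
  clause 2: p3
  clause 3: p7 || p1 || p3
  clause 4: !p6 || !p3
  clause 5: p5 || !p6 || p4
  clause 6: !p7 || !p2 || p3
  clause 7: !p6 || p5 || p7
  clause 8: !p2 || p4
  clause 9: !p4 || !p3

No

Unit clause (p3) forces p3 = true.
Unit clause (p2) forces p2 = true.
Unit clause (!p6) forces p6 = false.
Unit clause (p4) forces p4 = true.
Now (!p4) is unsatisfied and unit — conflict.
No assignment satisfies every clause.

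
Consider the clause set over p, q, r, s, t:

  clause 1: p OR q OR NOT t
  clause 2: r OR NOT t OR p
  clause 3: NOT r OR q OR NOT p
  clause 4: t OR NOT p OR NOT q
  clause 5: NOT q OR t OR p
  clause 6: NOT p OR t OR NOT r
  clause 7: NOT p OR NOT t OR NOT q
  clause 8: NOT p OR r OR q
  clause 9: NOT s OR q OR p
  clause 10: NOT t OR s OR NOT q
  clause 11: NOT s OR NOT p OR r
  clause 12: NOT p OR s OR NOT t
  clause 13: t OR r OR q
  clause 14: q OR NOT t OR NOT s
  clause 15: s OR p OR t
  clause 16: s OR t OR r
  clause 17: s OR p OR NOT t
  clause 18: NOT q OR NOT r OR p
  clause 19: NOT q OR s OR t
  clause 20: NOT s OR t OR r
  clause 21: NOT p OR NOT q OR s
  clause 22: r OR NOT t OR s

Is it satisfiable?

Case p = true:
Case r = false:
From the singleton clause (q), q = true.
From the singleton clause (t), t = true.
That conflicts with the unit clause (NOT t).
Backtrack on r: now try r = true.
From the singleton clause (q), q = true.
From the singleton clause (t), t = true.
That conflicts with the unit clause (NOT t).
Neither r = true nor r = false works.
Backtrack on p: now try p = false.
Case q = true:
From the singleton clause (t), t = true.
From the singleton clause (r), r = true.
That conflicts with the unit clause (NOT r).
Backtrack on q: now try q = false.
From the singleton clause (NOT t), t = false.
From the singleton clause (NOT s), s = false.
That conflicts with the unit clause (s).
Neither q = true nor q = false works.
Neither p = true nor p = false works.
No assignment satisfies every clause.

No, unsatisfiable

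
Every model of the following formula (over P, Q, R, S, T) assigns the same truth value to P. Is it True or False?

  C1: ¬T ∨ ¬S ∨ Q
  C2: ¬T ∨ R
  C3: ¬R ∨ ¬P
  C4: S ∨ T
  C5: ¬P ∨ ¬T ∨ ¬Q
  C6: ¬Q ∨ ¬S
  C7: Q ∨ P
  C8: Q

False

Suppose P = True.
Unit clause (¬R) forces R = False.
Unit clause (¬T) forces T = False.
Unit clause (S) forces S = True.
Unit clause (¬Q) forces Q = False.
But (Q) is also a unit clause — contradiction.
So every satisfying assignment has P = False.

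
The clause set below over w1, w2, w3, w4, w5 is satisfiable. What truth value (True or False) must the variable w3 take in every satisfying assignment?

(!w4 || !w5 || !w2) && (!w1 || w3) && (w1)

Suppose w3 = false.
Unit clause (!w1) forces w1 = false.
But (w1) is also a unit clause — contradiction.
So every satisfying assignment has w3 = True.

True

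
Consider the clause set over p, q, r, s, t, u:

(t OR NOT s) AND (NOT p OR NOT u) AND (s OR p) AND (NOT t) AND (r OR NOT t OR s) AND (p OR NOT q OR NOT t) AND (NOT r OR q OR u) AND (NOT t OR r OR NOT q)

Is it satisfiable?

From the singleton clause (NOT t), t = false.
From the singleton clause (NOT s), s = false.
From the singleton clause (p), p = true.
From the singleton clause (NOT u), u = false.
Case r = false:
No clause remains; q is free.
A satisfying assignment: p: true,  q: true,  r: false,  s: false,  t: false,  u: false.

Yes, satisfiable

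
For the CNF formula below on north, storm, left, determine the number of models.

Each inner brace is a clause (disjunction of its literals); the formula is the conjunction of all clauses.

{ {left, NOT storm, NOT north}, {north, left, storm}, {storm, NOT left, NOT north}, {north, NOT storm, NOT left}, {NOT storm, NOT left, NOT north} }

There are 2^3 = 8 truth assignments over (north, storm, left).
Check each against the 5 clauses (columns in the order north, storm, left):
  F F F  ✗ fails (north OR left OR storm)
  F F T  ✓ satisfies all
  F T F  ✓ satisfies all
  F T T  ✗ fails (north OR NOT storm OR NOT left)
  T F F  ✓ satisfies all
  T F T  ✗ fails (storm OR NOT left OR NOT north)
  T T F  ✗ fails (left OR NOT storm OR NOT north)
  T T T  ✗ fails (NOT storm OR NOT left OR NOT north)
3 of the 8 rows are models.

3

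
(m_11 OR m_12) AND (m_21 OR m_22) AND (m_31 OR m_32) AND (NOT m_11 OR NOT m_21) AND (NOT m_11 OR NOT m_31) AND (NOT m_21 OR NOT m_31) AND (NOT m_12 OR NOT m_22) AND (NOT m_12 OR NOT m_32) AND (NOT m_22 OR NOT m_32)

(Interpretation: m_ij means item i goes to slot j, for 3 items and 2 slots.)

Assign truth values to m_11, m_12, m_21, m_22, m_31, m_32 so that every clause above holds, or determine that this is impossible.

Case m_11 = true:
The clause (NOT m_21) is unit, so m_21 = false.
The clause (m_22) is unit, so m_22 = true.
The clause (NOT m_31) is unit, so m_31 = false.
The clause (m_32) is unit, so m_32 = true.
But (NOT m_32) is also a unit clause — contradiction.
So m_11 must be the other value — set m_11 = false.
The clause (m_12) is unit, so m_12 = true.
The clause (NOT m_22) is unit, so m_22 = false.
The clause (m_21) is unit, so m_21 = true.
The clause (NOT m_31) is unit, so m_31 = false.
The clause (m_32) is unit, so m_32 = true.
But (NOT m_32) is also a unit clause — contradiction.
Either choice for m_11 ends in contradiction.

UNSATISFIABLE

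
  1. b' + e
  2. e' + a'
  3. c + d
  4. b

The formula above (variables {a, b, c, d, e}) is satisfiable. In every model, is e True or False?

Suppose e = 0.
(b') alone gives b = 0.
That conflicts with the unit clause (b).
So every satisfying assignment has e = True.

True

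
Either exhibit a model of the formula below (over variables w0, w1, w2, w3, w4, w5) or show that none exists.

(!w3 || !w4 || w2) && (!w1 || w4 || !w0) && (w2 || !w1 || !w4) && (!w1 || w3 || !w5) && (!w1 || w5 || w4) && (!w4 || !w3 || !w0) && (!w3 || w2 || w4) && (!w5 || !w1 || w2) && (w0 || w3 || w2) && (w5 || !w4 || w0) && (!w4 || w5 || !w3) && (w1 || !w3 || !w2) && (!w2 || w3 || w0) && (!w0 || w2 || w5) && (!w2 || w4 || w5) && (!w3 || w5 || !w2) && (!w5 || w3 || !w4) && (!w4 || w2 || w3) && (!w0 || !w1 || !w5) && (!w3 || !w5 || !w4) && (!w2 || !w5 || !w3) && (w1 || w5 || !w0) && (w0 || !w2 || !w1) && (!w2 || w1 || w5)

w0=true,  w1=false,  w2=false,  w3=false,  w4=false,  w5=true

Suppose w3 = false.
Suppose w1 = false.
Suppose w0 = true.
(w5) alone gives w5 = true.
(!w4) alone gives w4 = false.
Every clause is now satisfied; w2 is unconstrained.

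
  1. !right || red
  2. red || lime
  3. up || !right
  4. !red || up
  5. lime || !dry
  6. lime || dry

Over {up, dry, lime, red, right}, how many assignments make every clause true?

There are 2^5 = 32 truth assignments over (up, dry, lime, red, right).
Split on dry. With dry = true, the clauses containing dry are satisfied and !dry drops from the rest; 4 of the 2^4 = 16 assignments to the other variables satisfy what remains.
With dry = false, by the same count on the reduced clause set, 4 assignments work.
(One model: up=F, dry=F, lime=T, red=F, right=F.)
Total: 4 + 4 = 8.

8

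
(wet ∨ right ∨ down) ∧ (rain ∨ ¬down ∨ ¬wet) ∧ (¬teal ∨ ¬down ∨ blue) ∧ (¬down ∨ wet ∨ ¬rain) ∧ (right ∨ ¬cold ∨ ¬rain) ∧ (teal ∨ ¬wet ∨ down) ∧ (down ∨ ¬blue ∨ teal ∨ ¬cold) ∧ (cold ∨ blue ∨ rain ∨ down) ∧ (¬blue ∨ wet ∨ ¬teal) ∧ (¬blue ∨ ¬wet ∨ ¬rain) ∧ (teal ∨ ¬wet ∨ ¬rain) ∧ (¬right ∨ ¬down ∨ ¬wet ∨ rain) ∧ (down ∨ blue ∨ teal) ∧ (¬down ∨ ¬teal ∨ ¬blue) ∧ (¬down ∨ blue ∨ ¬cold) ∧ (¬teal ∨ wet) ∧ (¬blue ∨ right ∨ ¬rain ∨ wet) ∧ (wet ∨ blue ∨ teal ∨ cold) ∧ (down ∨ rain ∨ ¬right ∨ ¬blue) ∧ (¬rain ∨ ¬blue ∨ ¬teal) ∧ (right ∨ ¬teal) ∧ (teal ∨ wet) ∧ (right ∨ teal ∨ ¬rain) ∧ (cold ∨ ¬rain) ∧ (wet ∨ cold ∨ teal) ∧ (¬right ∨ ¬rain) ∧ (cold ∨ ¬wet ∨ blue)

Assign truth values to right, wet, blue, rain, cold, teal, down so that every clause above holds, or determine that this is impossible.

right=True, wet=True, blue=False, rain=False, cold=True, teal=True, down=False

Suppose teal = True.
The clause (wet) is unit, so wet = True.
The clause (right) is unit, so right = True.
The clause (¬rain) is unit, so rain = False.
The clause (¬down) is unit, so down = False.
The clause (¬blue) is unit, so blue = False.
The clause (cold) is unit, so cold = True.
Every clause now holds.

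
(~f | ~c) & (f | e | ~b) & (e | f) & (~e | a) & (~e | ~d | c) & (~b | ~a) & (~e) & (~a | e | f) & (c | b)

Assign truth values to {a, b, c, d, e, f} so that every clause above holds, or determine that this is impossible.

The clause (~e) is unit, so e = 0.
The clause (f) is unit, so f = 1.
The clause (~c) is unit, so c = 0.
The clause (b) is unit, so b = 1.
The clause (~a) is unit, so a = 0.
All clauses hold; d can take either value.

a ↦ 0, b ↦ 1, c ↦ 0, d ↦ 1, e ↦ 0, f ↦ 1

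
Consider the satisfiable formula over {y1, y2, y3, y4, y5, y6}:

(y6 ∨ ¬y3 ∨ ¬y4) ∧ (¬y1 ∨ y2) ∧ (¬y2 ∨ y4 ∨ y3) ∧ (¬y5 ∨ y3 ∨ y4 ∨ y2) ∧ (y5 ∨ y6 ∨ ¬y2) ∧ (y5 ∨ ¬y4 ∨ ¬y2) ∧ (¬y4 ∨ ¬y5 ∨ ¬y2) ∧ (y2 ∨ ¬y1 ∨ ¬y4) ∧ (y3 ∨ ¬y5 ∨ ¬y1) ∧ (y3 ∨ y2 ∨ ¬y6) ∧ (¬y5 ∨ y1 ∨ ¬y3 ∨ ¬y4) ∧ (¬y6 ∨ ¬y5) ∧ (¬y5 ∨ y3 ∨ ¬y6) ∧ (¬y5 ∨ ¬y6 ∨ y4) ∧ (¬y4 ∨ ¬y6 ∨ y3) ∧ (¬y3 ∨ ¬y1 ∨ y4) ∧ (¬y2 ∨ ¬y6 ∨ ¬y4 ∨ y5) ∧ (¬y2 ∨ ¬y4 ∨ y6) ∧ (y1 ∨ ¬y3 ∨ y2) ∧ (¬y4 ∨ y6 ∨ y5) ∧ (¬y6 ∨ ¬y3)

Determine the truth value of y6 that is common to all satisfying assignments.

Suppose y6 = True.
Unit clause (¬y5) forces y5 = False.
Unit clause (¬y3) forces y3 = False.
Unit clause (y2) forces y2 = True.
Unit clause (y4) forces y4 = True.
Now (¬y4) is unsatisfied and unit — conflict.
So every satisfying assignment has y6 = False.

False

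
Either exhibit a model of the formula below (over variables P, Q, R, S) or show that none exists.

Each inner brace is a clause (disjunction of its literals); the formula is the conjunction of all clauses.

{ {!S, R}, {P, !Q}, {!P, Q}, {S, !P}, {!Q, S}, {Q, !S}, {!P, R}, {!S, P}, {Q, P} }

P: true, Q: true, R: true, S: true

Try S = true.
Unit clause (R) forces R = true.
Unit clause (Q) forces Q = true.
Unit clause (P) forces P = true.
All clauses are satisfied.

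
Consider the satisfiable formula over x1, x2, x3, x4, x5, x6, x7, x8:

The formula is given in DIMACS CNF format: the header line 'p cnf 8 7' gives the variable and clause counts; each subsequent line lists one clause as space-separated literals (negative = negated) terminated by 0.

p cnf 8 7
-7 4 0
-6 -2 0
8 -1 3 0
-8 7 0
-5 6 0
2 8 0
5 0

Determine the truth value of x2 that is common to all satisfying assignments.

Suppose x2 = True.
(¬x6) alone gives x6 = False.
(¬x5) alone gives x5 = False.
Now (x5) is unsatisfied and unit — conflict.
So every satisfying assignment has x2 = False.

False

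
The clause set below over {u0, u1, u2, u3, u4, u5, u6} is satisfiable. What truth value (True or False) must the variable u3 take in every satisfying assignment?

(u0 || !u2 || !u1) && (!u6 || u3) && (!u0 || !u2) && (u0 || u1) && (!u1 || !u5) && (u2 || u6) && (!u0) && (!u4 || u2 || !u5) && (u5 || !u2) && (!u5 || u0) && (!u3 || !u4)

True

Suppose u3 = false.
Unit clause (!u6) forces u6 = false.
Unit clause (u2) forces u2 = true.
Unit clause (!u0) forces u0 = false.
Unit clause (!u1) forces u1 = false.
Now (u1) is unsatisfied and unit — conflict.
So every satisfying assignment has u3 = True.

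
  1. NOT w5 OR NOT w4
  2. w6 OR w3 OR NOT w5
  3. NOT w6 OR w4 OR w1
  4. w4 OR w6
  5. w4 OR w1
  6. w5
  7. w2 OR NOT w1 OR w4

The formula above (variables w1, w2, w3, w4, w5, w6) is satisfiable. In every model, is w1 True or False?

Suppose w1 = false.
From the singleton clause (w4), w4 = true.
From the singleton clause (NOT w5), w5 = false.
Now (w5) is unsatisfied and unit — conflict.
So every satisfying assignment has w1 = True.

True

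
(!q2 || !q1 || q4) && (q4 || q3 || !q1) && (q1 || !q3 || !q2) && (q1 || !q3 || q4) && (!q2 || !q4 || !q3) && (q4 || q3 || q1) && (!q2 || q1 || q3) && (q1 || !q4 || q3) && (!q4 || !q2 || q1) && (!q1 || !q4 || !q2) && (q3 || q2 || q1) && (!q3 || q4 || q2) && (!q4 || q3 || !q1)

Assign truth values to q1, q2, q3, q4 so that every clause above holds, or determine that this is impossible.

q1=false, q2=false, q3=true, q4=true

Try q2 = false.
Try q3 = true.
(q4) alone gives q4 = true.
All clauses hold; q1 can take either value.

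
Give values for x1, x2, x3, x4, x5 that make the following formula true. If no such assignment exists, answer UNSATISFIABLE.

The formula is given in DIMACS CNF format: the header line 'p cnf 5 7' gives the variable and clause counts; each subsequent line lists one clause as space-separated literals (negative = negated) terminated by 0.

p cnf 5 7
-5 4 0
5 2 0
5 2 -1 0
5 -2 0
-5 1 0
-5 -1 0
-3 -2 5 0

UNSATISFIABLE

Try x5 = False.
From the singleton clause (x2), x2 = True.
But (¬x2) is also a unit clause — contradiction.
Backtrack on x5: now try x5 = True.
From the singleton clause (x4), x4 = True.
From the singleton clause (x1), x1 = True.
But (¬x1) is also a unit clause — contradiction.
Either choice for x5 ends in contradiction.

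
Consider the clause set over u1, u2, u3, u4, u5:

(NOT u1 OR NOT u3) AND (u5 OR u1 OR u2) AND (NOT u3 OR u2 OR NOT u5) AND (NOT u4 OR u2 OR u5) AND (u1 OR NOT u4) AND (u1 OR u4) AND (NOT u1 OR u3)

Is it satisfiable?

Suppose u1 = false.
(NOT u4) alone gives u4 = false.
But (u4) is also a unit clause — contradiction.
Backtrack on u1: now try u1 = true.
(NOT u3) alone gives u3 = false.
But (u3) is also a unit clause — contradiction.
Both values of u1 lead to a conflict.
No assignment satisfies every clause.

No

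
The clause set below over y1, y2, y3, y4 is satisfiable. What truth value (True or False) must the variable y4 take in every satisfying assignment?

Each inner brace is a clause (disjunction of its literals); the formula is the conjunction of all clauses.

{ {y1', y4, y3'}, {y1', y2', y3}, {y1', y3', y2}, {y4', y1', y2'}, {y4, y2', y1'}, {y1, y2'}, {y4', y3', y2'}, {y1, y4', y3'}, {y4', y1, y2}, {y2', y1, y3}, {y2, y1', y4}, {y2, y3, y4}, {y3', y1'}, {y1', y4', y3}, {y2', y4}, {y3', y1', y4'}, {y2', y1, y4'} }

Suppose y4 = 1.
Try y1 = 0.
From the singleton clause (y2'), y2 = 0.
That conflicts with the unit clause (y2).
Undo y1 and try y1 = 1.
From the singleton clause (y2'), y2 = 0.
From the singleton clause (y3'), y3 = 0.
That conflicts with the unit clause (y3).
Either choice for y1 ends in contradiction.
So every satisfying assignment has y4 = False.

False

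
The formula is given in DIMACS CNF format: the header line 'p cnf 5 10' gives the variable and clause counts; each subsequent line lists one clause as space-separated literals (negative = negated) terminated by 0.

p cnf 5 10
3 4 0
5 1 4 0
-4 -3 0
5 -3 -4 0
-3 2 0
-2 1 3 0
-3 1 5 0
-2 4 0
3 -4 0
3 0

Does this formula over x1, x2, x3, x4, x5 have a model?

Unsatisfiable

The clause (x3) is unit, so x3 = True.
The clause (¬x4) is unit, so x4 = False.
The clause (x2) is unit, so x2 = True.
But (¬x2) is also a unit clause — contradiction.
No assignment satisfies every clause.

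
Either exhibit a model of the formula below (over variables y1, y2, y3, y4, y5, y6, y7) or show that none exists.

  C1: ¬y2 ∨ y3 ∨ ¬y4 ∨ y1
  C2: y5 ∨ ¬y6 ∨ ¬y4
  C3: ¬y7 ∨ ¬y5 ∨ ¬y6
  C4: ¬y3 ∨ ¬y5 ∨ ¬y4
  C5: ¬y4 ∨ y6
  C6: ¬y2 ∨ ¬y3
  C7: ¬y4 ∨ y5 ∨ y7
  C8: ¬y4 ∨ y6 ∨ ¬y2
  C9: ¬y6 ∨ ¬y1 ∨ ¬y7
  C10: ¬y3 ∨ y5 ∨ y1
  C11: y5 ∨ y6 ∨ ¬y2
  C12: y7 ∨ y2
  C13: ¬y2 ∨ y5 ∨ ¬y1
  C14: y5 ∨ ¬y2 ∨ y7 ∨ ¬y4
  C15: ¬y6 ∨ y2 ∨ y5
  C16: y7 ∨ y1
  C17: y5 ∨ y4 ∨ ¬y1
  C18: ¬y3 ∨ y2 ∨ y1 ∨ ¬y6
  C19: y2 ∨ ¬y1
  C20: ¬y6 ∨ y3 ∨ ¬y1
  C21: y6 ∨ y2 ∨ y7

y1 ↦ True; y2 ↦ True; y3 ↦ False; y4 ↦ False; y5 ↦ True; y6 ↦ False; y7 ↦ True

Branch on y4: set y4 = False.
Branch on y2: set y2 = True.
Unit clause (¬y3) forces y3 = False.
Branch on y5: set y5 = True.
Branch on y7: set y7 = True.
Unit clause (¬y6) forces y6 = False.
All clauses hold; y1 can take either value.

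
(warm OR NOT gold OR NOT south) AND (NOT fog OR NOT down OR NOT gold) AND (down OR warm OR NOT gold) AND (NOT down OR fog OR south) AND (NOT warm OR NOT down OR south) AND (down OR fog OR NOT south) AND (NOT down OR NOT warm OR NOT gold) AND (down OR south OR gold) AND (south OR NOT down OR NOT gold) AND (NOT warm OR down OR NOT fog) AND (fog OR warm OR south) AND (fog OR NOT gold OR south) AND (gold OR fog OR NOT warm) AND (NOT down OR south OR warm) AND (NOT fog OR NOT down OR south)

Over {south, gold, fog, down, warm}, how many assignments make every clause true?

There are 2^5 = 32 truth assignments over (south, gold, fog, down, warm).
Split on south. With south = true, the clauses containing south are satisfied and NOT south drops from the rest; 4 of the 2^4 = 16 assignments to the other variables satisfy what remains.
With south = false, by the same count on the reduced clause set, 0 assignments work.
Total: 4 + 0 = 4.

4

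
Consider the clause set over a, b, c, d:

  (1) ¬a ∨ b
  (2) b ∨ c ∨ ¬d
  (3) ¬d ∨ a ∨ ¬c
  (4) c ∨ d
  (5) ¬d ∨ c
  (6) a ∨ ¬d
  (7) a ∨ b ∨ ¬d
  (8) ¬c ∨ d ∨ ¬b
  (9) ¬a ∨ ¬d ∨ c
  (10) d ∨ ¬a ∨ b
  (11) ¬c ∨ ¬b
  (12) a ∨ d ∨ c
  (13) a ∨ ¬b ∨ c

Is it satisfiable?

Try a = False.
(¬d) alone gives d = False.
(c) alone gives c = True.
(¬b) alone gives b = False.
Every clause now holds.
A satisfying assignment: a: False,  b: False,  c: True,  d: False.

Yes, satisfiable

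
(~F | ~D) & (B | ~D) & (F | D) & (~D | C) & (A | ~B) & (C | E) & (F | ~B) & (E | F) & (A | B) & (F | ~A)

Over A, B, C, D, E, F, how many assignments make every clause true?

6

There are 2^6 = 64 truth assignments over (A, B, C, D, E, F).
Split on D. With D = 1, the clauses containing D are satisfied and ~D drops from the rest; 0 of the 2^5 = 32 assignments to the other variables satisfy what remains.
With D = 0, by the same count on the reduced clause set, 6 assignments work.
(One model: A=T, B=F, C=F, D=F, E=T, F=T.)
Total: 0 + 6 = 6.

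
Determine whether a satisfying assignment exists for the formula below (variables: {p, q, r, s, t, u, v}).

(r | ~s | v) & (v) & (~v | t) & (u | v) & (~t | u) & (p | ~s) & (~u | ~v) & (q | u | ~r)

The clause (v) is unit, so v = 1.
The clause (t) is unit, so t = 1.
The clause (u) is unit, so u = 1.
Now (~u) is unsatisfied and unit — conflict.
No assignment satisfies every clause.

No, unsatisfiable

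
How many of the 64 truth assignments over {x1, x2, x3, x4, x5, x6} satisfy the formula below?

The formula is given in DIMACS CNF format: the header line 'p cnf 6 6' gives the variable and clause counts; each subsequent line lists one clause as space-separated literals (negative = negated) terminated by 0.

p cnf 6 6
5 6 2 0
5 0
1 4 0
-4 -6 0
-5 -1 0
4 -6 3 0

There are 2^6 = 64 truth assignments over (x1, x2, x3, x4, x5, x6).
Split on x4. With x4 = True, the clauses containing x4 are satisfied and ¬x4 drops from the rest; 4 of the 2^5 = 32 assignments to the other variables satisfy what remains.
With x4 = False, by the same count on the reduced clause set, 0 assignments work.
(One model: x1=F, x2=F, x3=F, x4=T, x5=T, x6=F.)
Total: 4 + 0 = 4.

4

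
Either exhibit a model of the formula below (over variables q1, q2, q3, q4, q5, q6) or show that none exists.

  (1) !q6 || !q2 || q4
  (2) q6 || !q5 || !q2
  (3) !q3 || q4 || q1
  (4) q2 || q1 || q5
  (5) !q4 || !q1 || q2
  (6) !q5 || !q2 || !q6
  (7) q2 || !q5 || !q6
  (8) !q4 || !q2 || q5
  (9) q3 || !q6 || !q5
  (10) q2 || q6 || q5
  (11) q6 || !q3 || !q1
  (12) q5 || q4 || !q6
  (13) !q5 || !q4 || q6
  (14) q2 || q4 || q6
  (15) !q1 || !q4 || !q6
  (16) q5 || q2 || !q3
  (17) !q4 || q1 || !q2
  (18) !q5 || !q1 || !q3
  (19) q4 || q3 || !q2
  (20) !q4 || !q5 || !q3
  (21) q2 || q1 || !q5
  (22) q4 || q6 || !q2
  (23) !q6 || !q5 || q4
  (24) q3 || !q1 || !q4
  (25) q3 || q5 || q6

Suppose q6 = false.
Suppose q5 = false.
(q2) alone gives q2 = true.
(!q4) alone gives q4 = false.
Now (q4) is unsatisfied and unit — conflict.
That branch fails; take q5 = true instead.
(!q2) alone gives q2 = false.
(!q4) alone gives q4 = false.
Now (q4) is unsatisfied and unit — conflict.
Neither q5 = true nor q5 = false works.
That branch fails; take q6 = true instead.
Suppose q2 = false.
(!q5) alone gives q5 = false.
(q1) alone gives q1 = true.
(!q4) alone gives q4 = false.
Now (q4) is unsatisfied and unit — conflict.
That branch fails; take q2 = true instead.
(q4) alone gives q4 = true.
(!q5) alone gives q5 = false.
Now (q5) is unsatisfied and unit — conflict.
Neither q2 = true nor q2 = false works.
Neither q6 = true nor q6 = false works.

UNSATISFIABLE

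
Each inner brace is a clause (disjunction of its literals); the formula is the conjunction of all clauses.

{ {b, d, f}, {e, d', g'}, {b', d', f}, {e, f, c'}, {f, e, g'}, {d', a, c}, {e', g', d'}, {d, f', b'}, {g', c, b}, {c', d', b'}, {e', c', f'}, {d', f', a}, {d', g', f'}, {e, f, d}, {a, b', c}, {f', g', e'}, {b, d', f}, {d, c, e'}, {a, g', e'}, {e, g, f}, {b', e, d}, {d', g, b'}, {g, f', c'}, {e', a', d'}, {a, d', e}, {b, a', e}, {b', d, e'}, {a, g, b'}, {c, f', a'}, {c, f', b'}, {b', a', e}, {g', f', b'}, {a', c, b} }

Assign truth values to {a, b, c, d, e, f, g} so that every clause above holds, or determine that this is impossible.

Branch on b: set b = 0.
Branch on d: set d = 0.
The clause (f) is unit, so f = 1.
Branch on g: set g = 0.
The clause (c') is unit, so c = 0.
The clause (e') is unit, so e = 0.
The clause (a') is unit, so a = 0.
This assignment satisfies each clause.

a=0; b=0; c=0; d=0; e=0; f=1; g=0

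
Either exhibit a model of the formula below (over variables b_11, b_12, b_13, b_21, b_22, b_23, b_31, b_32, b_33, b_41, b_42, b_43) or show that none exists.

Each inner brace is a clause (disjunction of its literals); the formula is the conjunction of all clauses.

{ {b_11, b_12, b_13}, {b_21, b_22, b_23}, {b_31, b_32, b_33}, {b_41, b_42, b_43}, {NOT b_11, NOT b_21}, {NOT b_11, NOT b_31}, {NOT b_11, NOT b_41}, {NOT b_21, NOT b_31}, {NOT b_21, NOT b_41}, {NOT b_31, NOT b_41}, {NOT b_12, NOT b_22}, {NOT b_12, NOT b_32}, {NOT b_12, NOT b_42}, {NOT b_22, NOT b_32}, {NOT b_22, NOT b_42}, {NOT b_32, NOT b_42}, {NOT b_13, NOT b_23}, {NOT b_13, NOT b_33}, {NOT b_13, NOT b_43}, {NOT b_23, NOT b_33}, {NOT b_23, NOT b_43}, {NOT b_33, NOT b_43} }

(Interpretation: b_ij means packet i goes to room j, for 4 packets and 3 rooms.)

Case b_11 = false:
Case b_12 = true:
The clause (NOT b_22) is unit, so b_22 = false.
The clause (NOT b_32) is unit, so b_32 = false.
The clause (NOT b_42) is unit, so b_42 = false.
Case b_21 = true:
The clause (NOT b_31) is unit, so b_31 = false.
The clause (b_33) is unit, so b_33 = true.
The clause (NOT b_41) is unit, so b_41 = false.
The clause (b_43) is unit, so b_43 = true.
Now (NOT b_43) is unsatisfied and unit — conflict.
That branch fails; take b_21 = false instead.
The clause (b_23) is unit, so b_23 = true.
The clause (NOT b_13) is unit, so b_13 = false.
The clause (NOT b_33) is unit, so b_33 = false.
The clause (b_31) is unit, so b_31 = true.
The clause (NOT b_41) is unit, so b_41 = false.
The clause (b_43) is unit, so b_43 = true.
Now (NOT b_43) is unsatisfied and unit — conflict.
Neither b_21 = true nor b_21 = false works.
That branch fails; take b_12 = false instead.
The clause (b_13) is unit, so b_13 = true.
The clause (NOT b_23) is unit, so b_23 = false.
The clause (NOT b_33) is unit, so b_33 = false.
The clause (NOT b_43) is unit, so b_43 = false.
Case b_21 = true:
The clause (NOT b_31) is unit, so b_31 = false.
The clause (b_32) is unit, so b_32 = true.
The clause (NOT b_41) is unit, so b_41 = false.
The clause (b_42) is unit, so b_42 = true.
Now (NOT b_42) is unsatisfied and unit — conflict.
That branch fails; take b_21 = false instead.
The clause (b_22) is unit, so b_22 = true.
The clause (NOT b_32) is unit, so b_32 = false.
The clause (b_31) is unit, so b_31 = true.
The clause (NOT b_41) is unit, so b_41 = false.
The clause (b_42) is unit, so b_42 = true.
Now (NOT b_42) is unsatisfied and unit — conflict.
Neither b_21 = true nor b_21 = false works.
Neither b_12 = true nor b_12 = false works.
That branch fails; take b_11 = true instead.
The clause (NOT b_21) is unit, so b_21 = false.
The clause (NOT b_31) is unit, so b_31 = false.
The clause (NOT b_41) is unit, so b_41 = false.
Case b_22 = true:
The clause (NOT b_12) is unit, so b_12 = false.
The clause (NOT b_32) is unit, so b_32 = false.
The clause (b_33) is unit, so b_33 = true.
The clause (NOT b_42) is unit, so b_42 = false.
The clause (b_43) is unit, so b_43 = true.
Now (NOT b_43) is unsatisfied and unit — conflict.
That branch fails; take b_22 = false instead.
The clause (b_23) is unit, so b_23 = true.
The clause (NOT b_13) is unit, so b_13 = false.
The clause (NOT b_33) is unit, so b_33 = false.
The clause (b_32) is unit, so b_32 = true.
The clause (NOT b_12) is unit, so b_12 = false.
The clause (NOT b_42) is unit, so b_42 = false.
The clause (b_43) is unit, so b_43 = true.
Now (NOT b_43) is unsatisfied and unit — conflict.
Neither b_22 = true nor b_22 = false works.
Neither b_11 = true nor b_11 = false works.

UNSATISFIABLE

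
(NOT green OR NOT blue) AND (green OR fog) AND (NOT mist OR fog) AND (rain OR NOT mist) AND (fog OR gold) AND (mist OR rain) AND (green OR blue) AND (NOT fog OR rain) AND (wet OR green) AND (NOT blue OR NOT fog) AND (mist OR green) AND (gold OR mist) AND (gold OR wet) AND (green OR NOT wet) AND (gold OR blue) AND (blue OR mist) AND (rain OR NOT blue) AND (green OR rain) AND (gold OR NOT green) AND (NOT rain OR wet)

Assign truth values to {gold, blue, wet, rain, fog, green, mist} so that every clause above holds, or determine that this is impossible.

gold: true; blue: false; wet: true; rain: true; fog: true; green: true; mist: true

Suppose green = true.
Unit clause (NOT blue) forces blue = false.
Unit clause (gold) forces gold = true.
Unit clause (mist) forces mist = true.
Unit clause (fog) forces fog = true.
Unit clause (rain) forces rain = true.
Unit clause (wet) forces wet = true.
Every clause now holds.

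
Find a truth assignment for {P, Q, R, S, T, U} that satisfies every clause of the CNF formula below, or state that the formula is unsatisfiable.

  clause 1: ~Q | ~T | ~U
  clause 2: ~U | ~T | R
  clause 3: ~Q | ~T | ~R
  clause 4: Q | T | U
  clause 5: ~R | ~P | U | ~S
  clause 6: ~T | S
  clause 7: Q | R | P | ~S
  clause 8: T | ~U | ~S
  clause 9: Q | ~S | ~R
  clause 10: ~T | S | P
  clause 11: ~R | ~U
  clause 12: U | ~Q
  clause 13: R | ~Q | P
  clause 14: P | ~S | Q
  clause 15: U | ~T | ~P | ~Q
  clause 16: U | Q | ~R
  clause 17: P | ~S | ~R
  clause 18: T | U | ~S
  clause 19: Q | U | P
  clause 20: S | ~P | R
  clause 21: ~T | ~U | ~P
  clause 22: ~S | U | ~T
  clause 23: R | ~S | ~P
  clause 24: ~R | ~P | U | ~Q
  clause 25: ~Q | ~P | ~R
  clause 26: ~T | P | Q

Try T = 0.
Try Q = 0.
From the singleton clause (U), U = 1.
From the singleton clause (~S), S = 0.
From the singleton clause (~R), R = 0.
From the singleton clause (~P), P = 0.
All clauses are satisfied.

P=0; Q=0; R=0; S=0; T=0; U=1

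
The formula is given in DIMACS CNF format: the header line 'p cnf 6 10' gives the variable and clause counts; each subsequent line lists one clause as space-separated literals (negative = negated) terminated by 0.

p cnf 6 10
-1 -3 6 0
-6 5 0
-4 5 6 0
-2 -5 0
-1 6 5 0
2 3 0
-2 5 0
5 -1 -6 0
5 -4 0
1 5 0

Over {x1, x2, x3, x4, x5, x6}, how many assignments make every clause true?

6

There are 2^6 = 64 truth assignments over (x1, x2, x3, x4, x5, x6).
Split on x1. With x1 = True, the clauses containing x1 are satisfied and ¬x1 drops from the rest; 2 of the 2^5 = 32 assignments to the other variables satisfy what remains.
With x1 = False, by the same count on the reduced clause set, 4 assignments work.
(One model: x1=F, x2=F, x3=T, x4=F, x5=T, x6=F.)
Total: 2 + 4 = 6.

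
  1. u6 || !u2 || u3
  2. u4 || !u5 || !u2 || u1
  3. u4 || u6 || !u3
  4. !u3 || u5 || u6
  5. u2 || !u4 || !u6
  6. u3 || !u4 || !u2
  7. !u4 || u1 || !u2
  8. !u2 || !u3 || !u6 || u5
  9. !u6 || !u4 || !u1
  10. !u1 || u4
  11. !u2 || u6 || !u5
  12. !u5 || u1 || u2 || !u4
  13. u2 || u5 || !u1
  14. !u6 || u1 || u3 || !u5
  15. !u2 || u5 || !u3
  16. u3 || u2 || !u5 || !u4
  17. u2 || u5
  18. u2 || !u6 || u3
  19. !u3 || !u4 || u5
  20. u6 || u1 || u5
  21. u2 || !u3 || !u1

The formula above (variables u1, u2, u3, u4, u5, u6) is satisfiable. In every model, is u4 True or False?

False

Suppose u4 = true.
Case u2 = true:
From the singleton clause (u3), u3 = true.
From the singleton clause (u1), u1 = true.
From the singleton clause (!u6), u6 = false.
From the singleton clause (u5), u5 = true.
But (!u5) is also a unit clause — contradiction.
Undo u2 and try u2 = false.
From the singleton clause (!u6), u6 = false.
From the singleton clause (u5), u5 = true.
From the singleton clause (u1), u1 = true.
From the singleton clause (u3), u3 = true.
But (!u3) is also a unit clause — contradiction.
Neither u2 = true nor u2 = false works.
So every satisfying assignment has u4 = False.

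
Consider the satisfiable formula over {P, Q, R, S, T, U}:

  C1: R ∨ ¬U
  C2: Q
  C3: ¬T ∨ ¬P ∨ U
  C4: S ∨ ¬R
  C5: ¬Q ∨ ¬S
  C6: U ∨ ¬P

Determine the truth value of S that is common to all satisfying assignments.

False

Suppose S = True.
From the singleton clause (Q), Q = True.
That conflicts with the unit clause (¬Q).
So every satisfying assignment has S = False.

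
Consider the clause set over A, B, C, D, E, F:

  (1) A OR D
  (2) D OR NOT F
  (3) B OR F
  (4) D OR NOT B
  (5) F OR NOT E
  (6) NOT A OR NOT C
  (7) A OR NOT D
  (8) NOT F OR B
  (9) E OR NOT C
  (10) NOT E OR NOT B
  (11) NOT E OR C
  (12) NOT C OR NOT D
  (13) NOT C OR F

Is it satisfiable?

Case A = true:
Unit clause (NOT C) forces C = false.
Unit clause (NOT E) forces E = false.
Case D = true:
Case B = true:
All clauses hold; F can take either value.
A satisfying assignment: A: true; B: true; C: false; D: true; E: false; F: true.

Yes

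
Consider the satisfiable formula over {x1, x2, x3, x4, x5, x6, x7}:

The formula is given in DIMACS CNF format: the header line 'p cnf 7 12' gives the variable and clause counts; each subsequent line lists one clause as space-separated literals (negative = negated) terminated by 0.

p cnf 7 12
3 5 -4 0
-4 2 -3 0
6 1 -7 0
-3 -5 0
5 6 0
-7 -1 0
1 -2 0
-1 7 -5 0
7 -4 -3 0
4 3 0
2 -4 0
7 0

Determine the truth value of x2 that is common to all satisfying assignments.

False

Suppose x2 = True.
(x1) alone gives x1 = True.
(¬x7) alone gives x7 = False.
Now (x7) is unsatisfied and unit — conflict.
So every satisfying assignment has x2 = False.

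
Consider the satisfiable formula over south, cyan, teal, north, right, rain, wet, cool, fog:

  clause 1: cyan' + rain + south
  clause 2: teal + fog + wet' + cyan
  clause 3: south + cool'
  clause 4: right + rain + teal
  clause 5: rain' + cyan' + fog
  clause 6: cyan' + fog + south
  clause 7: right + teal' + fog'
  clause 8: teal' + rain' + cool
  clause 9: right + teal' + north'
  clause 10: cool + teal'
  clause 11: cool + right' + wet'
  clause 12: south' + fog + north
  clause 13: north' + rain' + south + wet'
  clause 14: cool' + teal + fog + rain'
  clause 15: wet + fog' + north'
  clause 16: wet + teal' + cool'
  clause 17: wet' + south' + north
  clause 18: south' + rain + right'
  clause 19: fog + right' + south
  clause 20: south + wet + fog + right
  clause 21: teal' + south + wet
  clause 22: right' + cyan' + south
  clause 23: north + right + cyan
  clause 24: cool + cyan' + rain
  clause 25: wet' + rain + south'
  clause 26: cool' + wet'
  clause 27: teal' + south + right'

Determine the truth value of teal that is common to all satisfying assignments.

False

Suppose teal = 1.
The clause (cool) is unit, so cool = 1.
The clause (south) is unit, so south = 1.
The clause (wet) is unit, so wet = 1.
That conflicts with the unit clause (wet').
So every satisfying assignment has teal = False.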